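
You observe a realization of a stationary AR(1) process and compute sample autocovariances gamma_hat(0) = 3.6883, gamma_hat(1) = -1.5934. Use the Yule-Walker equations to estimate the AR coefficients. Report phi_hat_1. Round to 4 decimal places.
\hat\phi_{1} = -0.4320

The Yule-Walker equations for an AR(p) process read, in matrix form,
  Gamma_p phi = r_p,   with   (Gamma_p)_{ij} = gamma(|i - j|),
                       (r_p)_i = gamma(i),   i,j = 1..p.
Substitute the sample gammas (Toeplitz matrix and right-hand side of size 1):
  Gamma_p = [[3.6883]]
  r_p     = [-1.5934]
With p = 1 this is the single equation gamma(0) phi_1 = gamma(1):
  phi_hat_1 = gamma(1) / gamma(0) = -1.5934 / 3.6883 = -0.4320.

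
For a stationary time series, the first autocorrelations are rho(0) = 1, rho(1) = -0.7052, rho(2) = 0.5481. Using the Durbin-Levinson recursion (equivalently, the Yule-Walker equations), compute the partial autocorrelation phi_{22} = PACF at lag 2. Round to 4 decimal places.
\phi_{22} = 0.1010

The PACF at lag k is phi_{kk}, the last component of the solution
to the Yule-Walker system G_k phi = r_k where
  (G_k)_{ij} = rho(|i - j|), (r_k)_i = rho(i), i,j = 1..k.
Equivalently, Durbin-Levinson gives phi_{kk} iteratively:
  phi_{11} = rho(1)
  phi_{kk} = [rho(k) - sum_{j=1..k-1} phi_{k-1,j} rho(k-j)]
            / [1 - sum_{j=1..k-1} phi_{k-1,j} rho(j)],
  phi_{k,j} = phi_{k-1,j} - phi_{kk} phi_{k-1,k-j},  j = 1..k-1.
Step k = 1:
  phi_11 = rho(1) = -0.7052.
Step k = 2:
  phi_22 = [rho(2) - phi_11 rho(1)] / [1 - phi_11 rho(1)] = [0.5481 - (-0.7052)(-0.7052)] / [1 - (-0.7052)(-0.7052)]
         = 0.05079296 / 0.50269296 = 0.101.
Therefore phi_{22} = 0.1010.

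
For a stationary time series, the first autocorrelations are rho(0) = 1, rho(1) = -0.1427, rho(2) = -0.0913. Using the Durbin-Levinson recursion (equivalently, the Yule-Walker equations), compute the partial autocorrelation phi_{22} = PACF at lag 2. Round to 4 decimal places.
\phi_{22} = -0.1140

The PACF at lag k is phi_{kk}, the last component of the solution
to the Yule-Walker system G_k phi = r_k where
  (G_k)_{ij} = rho(|i - j|), (r_k)_i = rho(i), i,j = 1..k.
Equivalently, Durbin-Levinson gives phi_{kk} iteratively:
  phi_{11} = rho(1)
  phi_{kk} = [rho(k) - sum_{j=1..k-1} phi_{k-1,j} rho(k-j)]
            / [1 - sum_{j=1..k-1} phi_{k-1,j} rho(j)],
  phi_{k,j} = phi_{k-1,j} - phi_{kk} phi_{k-1,k-j},  j = 1..k-1.
Step k = 1:
  phi_11 = rho(1) = -0.1427.
Step k = 2:
  phi_22 = [rho(2) - phi_11 rho(1)] / [1 - phi_11 rho(1)] = [-0.0913 - (-0.1427)(-0.1427)] / [1 - (-0.1427)(-0.1427)]
         = -0.11166329 / 0.97963671 = -0.114.
Therefore phi_{22} = -0.1140.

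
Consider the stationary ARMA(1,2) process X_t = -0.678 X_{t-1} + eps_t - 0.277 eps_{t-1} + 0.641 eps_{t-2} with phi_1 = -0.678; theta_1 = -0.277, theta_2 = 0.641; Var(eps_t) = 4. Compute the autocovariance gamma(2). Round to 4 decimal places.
\gamma(2) = 14.1409

Multiply the model equation by X_{t-k} and take expectations. With theta_0 = psi_0 = 1 and psi_j the MA(infinity) weights, this gives
  gamma(k) - sum_i phi_i gamma(k-i) = c_k,
  c_k = sigma^2 * sum_{j=k..q} theta_j psi_{j-k}   (c_k = 0 for k > q),
using gamma(-m) = gamma(m).
psi-weights needed (psi_j = theta_j + sum_i phi_i psi_{j-i}):
  psi_1 = theta_1 + phi_1 = -0.277 + (-0.678) = -0.955
  psi_2 = theta_2 + phi_1 psi_1 = 0.641 + (-0.678)(-0.955) = 1.28849
Right-hand sides:
  c_0 = sigma^2 (1 + theta_1 psi_1 + theta_2 psi_2) = 4 * (1 + (-0.277)(-0.955) + (0.641)(1.28849)) = 4 * 2.090457 = 8.361828
  c_1 = sigma^2 (theta_1 + theta_2 psi_1) = 4 * (-0.277 + (0.641)(-0.955)) = -3.55662
  c_2 = sigma^2 theta_2 = 4 * (0.641) = 2.564
Equations for k = 0 and k = 1 (AR order 1):
  gamma(0) = phi_1 gamma(1) + c_0
  gamma(1) = phi_1 gamma(0) + c_1
Substituting the second into the first: gamma(0) (1 - phi_1^2) = c_0 + phi_1 c_1, so
  gamma(0) = (c_0 + phi_1 c_1) / (1 - phi_1^2) = (8.361828 + (-0.678)(-3.55662)) / (1 - (-0.678)^2) = 10.773217 / 0.540316 = 19.938733.
  gamma(1) = phi_1 gamma(0) + c_1 = (-0.678)(19.938733) + (-3.55662) = -17.075081.
For k = 2: gamma(2) = phi_1 gamma(1) + c_2
  = (-0.678)(-17.075081) + (2.564) = 14.140905.
Therefore gamma(2) = 14.1409 (to 4 decimal places).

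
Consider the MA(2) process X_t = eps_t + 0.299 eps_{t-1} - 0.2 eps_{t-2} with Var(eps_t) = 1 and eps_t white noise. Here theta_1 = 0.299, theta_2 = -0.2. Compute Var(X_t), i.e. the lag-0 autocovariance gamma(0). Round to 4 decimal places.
\gamma(0) = 1.1294

For an MA(q) process X_t = eps_t + sum_i theta_i eps_{t-i} with
Var(eps_t) = sigma^2, the variance is
  gamma(0) = sigma^2 * (1 + sum_i theta_i^2).
  sum_i theta_i^2 = (0.299)^2 + (-0.2)^2 = 0.089401 + 0.04 = 0.129401.
  gamma(0) = 1 * (1 + 0.129401) = 1 * 1.129401 = 1.129401, which rounds to 1.1294.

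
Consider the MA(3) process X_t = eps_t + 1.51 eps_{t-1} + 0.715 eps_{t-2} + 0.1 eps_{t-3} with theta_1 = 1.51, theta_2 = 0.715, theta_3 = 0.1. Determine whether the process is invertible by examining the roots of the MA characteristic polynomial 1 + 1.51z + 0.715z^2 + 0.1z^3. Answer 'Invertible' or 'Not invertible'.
\text{Invertible}

The MA(q) characteristic polynomial is P(z) = 1 + 1.51z + 0.715z^2 + 0.1z^3.
Invertibility requires all roots to lie outside the unit circle, i.e. |z| > 1 for every root.
Degree 3: look for a simple real root z0 first, then factor out (1 - z/z0) and solve the remaining quadratic.
Testing z0 = -4: P(-4) = 1 + (1.51)(-4) + (0.715)(-4)^2 + (0.1)(-4)^3
  = 1 + (-6.04) + (11.44) + (-6.4) = 0.  So z_0 = -4 is a root, |z_0| = 4.
Divide out the factor (1 + 0.25 z) = (1 - z/z0) (since 1/z0 = -0.25):
  P(z) = (1 + 0.25 z)(1 + (1.26) z + (0.4) z^2)
  [check: z-coef 1.26 - (-0.25) = 1.51; z^2-coef 0.4 - (-0.25)(1.26) = 0.715; z^3-coef -(-0.25)(0.4) = 0.1.]
Remaining roots from the quadratic factor 1 + (1.26) z + (0.4) z^2:
  Set 1 + (1.26) z + (0.4) z^2 = 0, i.e. a z^2 + b z + c = 0 with a = 0.4, b = 1.26, c = 1.
  Discriminant D = b^2 - 4ac = (1.26)^2 - 4*(0.4)*1 = 1.5876 - (1.6) = -0.0124.
  D < 0, so the roots are the complex-conjugate pair z = (-b +/- i sqrt(-D)) / (2a) = -1.575 +/- 0.1392i.
  For a conjugate pair |z|^2 = z * conj(z) = (product of roots) = c/a = 1/(0.4) = 2.5, so |z| = sqrt(2.5) = 1.5811 for both roots.
Moduli of all roots: 4.0000, 1.5811, 1.5811.
All moduli strictly greater than 1? Yes.
Verdict: Invertible.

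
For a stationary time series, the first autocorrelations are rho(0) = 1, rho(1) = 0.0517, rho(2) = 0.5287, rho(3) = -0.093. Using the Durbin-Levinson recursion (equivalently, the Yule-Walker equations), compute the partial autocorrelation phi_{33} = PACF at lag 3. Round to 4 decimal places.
\phi_{33} = -0.1850

The PACF at lag k is phi_{kk}, the last component of the solution
to the Yule-Walker system G_k phi = r_k where
  (G_k)_{ij} = rho(|i - j|), (r_k)_i = rho(i), i,j = 1..k.
Equivalently, Durbin-Levinson gives phi_{kk} iteratively:
  phi_{11} = rho(1)
  phi_{kk} = [rho(k) - sum_{j=1..k-1} phi_{k-1,j} rho(k-j)]
            / [1 - sum_{j=1..k-1} phi_{k-1,j} rho(j)],
  phi_{k,j} = phi_{k-1,j} - phi_{kk} phi_{k-1,k-j},  j = 1..k-1.
Step k = 1:
  phi_11 = rho(1) = 0.0517.
Step k = 2:
  phi_22 = [rho(2) - phi_11 rho(1)] / [1 - phi_11 rho(1)] = [0.5287 - (0.0517)(0.0517)] / [1 - (0.0517)(0.0517)]
         = 0.52602711 / 0.99732711 = 0.527437.
  Update: phi_21 = phi_11 - phi_22 phi_11 = 0.0517 - (0.527437)(0.0517) = 0.024432.
Step k = 3:
  phi_33 = [rho(3) - phi_21 rho(2) - phi_22 rho(1)] / [1 - phi_21 rho(1) - phi_22 rho(2)]
    numerator   = -0.093 - (0.024432)(0.5287) - (0.527437)(0.0517) = -0.13318543
    denominator = 1 - (0.024432)(0.0517) - (0.527437)(0.5287) = 0.71988101
  phi_33 = -0.13318543 / 0.71988101 = -0.185.
Therefore phi_{33} = -0.1850.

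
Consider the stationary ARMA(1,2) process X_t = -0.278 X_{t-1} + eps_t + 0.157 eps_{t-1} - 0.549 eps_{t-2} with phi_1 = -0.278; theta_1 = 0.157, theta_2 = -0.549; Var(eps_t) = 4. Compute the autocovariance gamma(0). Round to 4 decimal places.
\gamma(0) = 5.2099

Multiply the model equation by X_{t-k} and take expectations. With theta_0 = psi_0 = 1 and psi_j the MA(infinity) weights, this gives
  gamma(k) - sum_i phi_i gamma(k-i) = c_k,
  c_k = sigma^2 * sum_{j=k..q} theta_j psi_{j-k}   (c_k = 0 for k > q),
using gamma(-m) = gamma(m).
psi-weights needed (psi_j = theta_j + sum_i phi_i psi_{j-i}):
  psi_1 = theta_1 + phi_1 = 0.157 + (-0.278) = -0.121
  psi_2 = theta_2 + phi_1 psi_1 = -0.549 + (-0.278)(-0.121) = -0.515362
Right-hand sides:
  c_0 = sigma^2 (1 + theta_1 psi_1 + theta_2 psi_2) = 4 * (1 + (0.157)(-0.121) + (-0.549)(-0.515362)) = 4 * 1.263937 = 5.055747
  c_1 = sigma^2 (theta_1 + theta_2 psi_1) = 4 * (0.157 + (-0.549)(-0.121)) = 0.893716
  c_2 = sigma^2 theta_2 = 4 * (-0.549) = -2.196
Equations for k = 0 and k = 1 (AR order 1):
  gamma(0) = phi_1 gamma(1) + c_0
  gamma(1) = phi_1 gamma(0) + c_1
Substituting the second into the first: gamma(0) (1 - phi_1^2) = c_0 + phi_1 c_1, so
  gamma(0) = (c_0 + phi_1 c_1) / (1 - phi_1^2) = (5.055747 + (-0.278)(0.893716)) / (1 - (-0.278)^2) = 4.807294 / 0.922716 = 5.209939.
Therefore gamma(0) = 5.2099 (to 4 decimal places).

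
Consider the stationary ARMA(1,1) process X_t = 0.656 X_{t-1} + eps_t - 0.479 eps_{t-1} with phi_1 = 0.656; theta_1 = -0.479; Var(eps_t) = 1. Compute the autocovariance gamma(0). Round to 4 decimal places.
\gamma(0) = 1.0550

Multiply the model equation by X_{t-k} and take expectations. With theta_0 = psi_0 = 1 and psi_j the MA(infinity) weights, this gives
  gamma(k) - sum_i phi_i gamma(k-i) = c_k,
  c_k = sigma^2 * sum_{j=k..q} theta_j psi_{j-k}   (c_k = 0 for k > q),
using gamma(-m) = gamma(m).
psi-weights needed (psi_j = theta_j + sum_i phi_i psi_{j-i}):
  psi_1 = theta_1 + phi_1 = -0.479 + (0.656) = 0.177
Right-hand sides:
  c_0 = sigma^2 (1 + theta_1 psi_1) = 1 * (1 + (-0.479)(0.177)) = 1 * 0.915217 = 0.915217
  c_1 = sigma^2 theta_1 = 1 * (-0.479) = -0.479
  c_2 = 0
Equations for k = 0 and k = 1 (AR order 1):
  gamma(0) = phi_1 gamma(1) + c_0
  gamma(1) = phi_1 gamma(0) + c_1
Substituting the second into the first: gamma(0) (1 - phi_1^2) = c_0 + phi_1 c_1, so
  gamma(0) = (c_0 + phi_1 c_1) / (1 - phi_1^2) = (0.915217 + (0.656)(-0.479)) / (1 - (0.656)^2) = 0.600993 / 0.569664 = 1.054996.
Therefore gamma(0) = 1.0550 (to 4 decimal places).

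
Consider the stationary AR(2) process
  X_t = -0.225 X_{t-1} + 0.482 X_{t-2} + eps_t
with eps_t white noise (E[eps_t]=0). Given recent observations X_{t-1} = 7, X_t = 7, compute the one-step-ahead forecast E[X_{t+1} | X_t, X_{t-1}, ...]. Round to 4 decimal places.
E[X_{t+1} \mid \mathcal F_t] = 1.7990

For an AR(p) model X_t = c + sum_i phi_i X_{t-i} + eps_t, the
one-step-ahead conditional mean is
  E[X_{t+1} | X_t, ...] = c + sum_i phi_i X_{t+1-i}.
Substitute known values:
  E[X_{t+1} | ...] = (-0.225) * (7) + (0.482) * (7)
                   = 1.7990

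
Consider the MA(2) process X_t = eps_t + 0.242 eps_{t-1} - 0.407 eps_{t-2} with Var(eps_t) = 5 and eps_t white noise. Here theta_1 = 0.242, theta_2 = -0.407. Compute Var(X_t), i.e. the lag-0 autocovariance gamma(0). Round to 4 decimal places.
\gamma(0) = 6.1211

For an MA(q) process X_t = eps_t + sum_i theta_i eps_{t-i} with
Var(eps_t) = sigma^2, the variance is
  gamma(0) = sigma^2 * (1 + sum_i theta_i^2).
  sum_i theta_i^2 = (0.242)^2 + (-0.407)^2 = 0.058564 + 0.165649 = 0.224213.
  gamma(0) = 5 * (1 + 0.224213) = 5 * 1.224213 = 6.121065, which rounds to 6.1211.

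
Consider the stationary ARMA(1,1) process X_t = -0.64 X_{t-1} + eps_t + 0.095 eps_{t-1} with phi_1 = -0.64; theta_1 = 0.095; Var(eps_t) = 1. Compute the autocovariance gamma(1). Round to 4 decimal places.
\gamma(1) = -0.8670

Multiply the model equation by X_{t-k} and take expectations. With theta_0 = psi_0 = 1 and psi_j the MA(infinity) weights, this gives
  gamma(k) - sum_i phi_i gamma(k-i) = c_k,
  c_k = sigma^2 * sum_{j=k..q} theta_j psi_{j-k}   (c_k = 0 for k > q),
using gamma(-m) = gamma(m).
psi-weights needed (psi_j = theta_j + sum_i phi_i psi_{j-i}):
  psi_1 = theta_1 + phi_1 = 0.095 + (-0.64) = -0.545
Right-hand sides:
  c_0 = sigma^2 (1 + theta_1 psi_1) = 1 * (1 + (0.095)(-0.545)) = 1 * 0.948225 = 0.948225
  c_1 = sigma^2 theta_1 = 1 * (0.095) = 0.095
  c_2 = 0
Equations for k = 0 and k = 1 (AR order 1):
  gamma(0) = phi_1 gamma(1) + c_0
  gamma(1) = phi_1 gamma(0) + c_1
Substituting the second into the first: gamma(0) (1 - phi_1^2) = c_0 + phi_1 c_1, so
  gamma(0) = (c_0 + phi_1 c_1) / (1 - phi_1^2) = (0.948225 + (-0.64)(0.095)) / (1 - (-0.64)^2) = 0.887425 / 0.5904 = 1.503091.
  gamma(1) = phi_1 gamma(0) + c_1 = (-0.64)(1.503091) + (0.095) = -0.866978.
Therefore gamma(1) = -0.8670 (to 4 decimal places).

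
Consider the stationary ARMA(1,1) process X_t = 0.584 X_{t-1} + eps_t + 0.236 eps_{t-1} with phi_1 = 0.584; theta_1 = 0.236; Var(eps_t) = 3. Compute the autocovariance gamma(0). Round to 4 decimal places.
\gamma(0) = 6.0613

Multiply the model equation by X_{t-k} and take expectations. With theta_0 = psi_0 = 1 and psi_j the MA(infinity) weights, this gives
  gamma(k) - sum_i phi_i gamma(k-i) = c_k,
  c_k = sigma^2 * sum_{j=k..q} theta_j psi_{j-k}   (c_k = 0 for k > q),
using gamma(-m) = gamma(m).
psi-weights needed (psi_j = theta_j + sum_i phi_i psi_{j-i}):
  psi_1 = theta_1 + phi_1 = 0.236 + (0.584) = 0.82
Right-hand sides:
  c_0 = sigma^2 (1 + theta_1 psi_1) = 3 * (1 + (0.236)(0.82)) = 3 * 1.19352 = 3.58056
  c_1 = sigma^2 theta_1 = 3 * (0.236) = 0.708
  c_2 = 0
Equations for k = 0 and k = 1 (AR order 1):
  gamma(0) = phi_1 gamma(1) + c_0
  gamma(1) = phi_1 gamma(0) + c_1
Substituting the second into the first: gamma(0) (1 - phi_1^2) = c_0 + phi_1 c_1, so
  gamma(0) = (c_0 + phi_1 c_1) / (1 - phi_1^2) = (3.58056 + (0.584)(0.708)) / (1 - (0.584)^2) = 3.994032 / 0.658944 = 6.061262.
Therefore gamma(0) = 6.0613 (to 4 decimal places).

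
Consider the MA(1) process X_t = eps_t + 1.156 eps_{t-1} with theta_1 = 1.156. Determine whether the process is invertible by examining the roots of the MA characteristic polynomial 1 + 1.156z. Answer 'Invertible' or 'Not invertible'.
\text{Not invertible}

The MA(q) characteristic polynomial is P(z) = 1 + 1.156z.
Invertibility requires all roots to lie outside the unit circle, i.e. |z| > 1 for every root.
This is linear in z: 1 + (1.156) z = 0  =>  z = -1/(1.156) = -0.865052,  |z| = 0.865052.
Moduli of all roots: 0.8651.
All moduli strictly greater than 1? No.
Verdict: Not invertible.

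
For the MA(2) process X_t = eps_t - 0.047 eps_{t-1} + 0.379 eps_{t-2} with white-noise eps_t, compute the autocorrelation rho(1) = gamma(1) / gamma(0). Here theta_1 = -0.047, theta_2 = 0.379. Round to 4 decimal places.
\rho(1) = -0.0566

For an MA(q) process with theta_0 = 1, the autocovariance is
  gamma(k) = sigma^2 * sum_{i=0..q-k} theta_i * theta_{i+k},
and rho(k) = gamma(k) / gamma(0). Sigma^2 cancels.
  numerator   = (1)*(-0.047) + (-0.047)*(0.379) = -0.064813.
  denominator = (1)^2 + (-0.047)^2 + (0.379)^2 = 1.14585.
  rho(1) = -0.064813 / 1.14585 = -0.0566.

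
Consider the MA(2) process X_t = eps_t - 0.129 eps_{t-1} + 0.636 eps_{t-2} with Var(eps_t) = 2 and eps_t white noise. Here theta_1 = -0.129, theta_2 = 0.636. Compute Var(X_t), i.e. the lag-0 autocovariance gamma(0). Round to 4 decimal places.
\gamma(0) = 2.8423

For an MA(q) process X_t = eps_t + sum_i theta_i eps_{t-i} with
Var(eps_t) = sigma^2, the variance is
  gamma(0) = sigma^2 * (1 + sum_i theta_i^2).
  sum_i theta_i^2 = (-0.129)^2 + (0.636)^2 = 0.016641 + 0.404496 = 0.421137.
  gamma(0) = 2 * (1 + 0.421137) = 2 * 1.421137 = 2.842274, which rounds to 2.8423.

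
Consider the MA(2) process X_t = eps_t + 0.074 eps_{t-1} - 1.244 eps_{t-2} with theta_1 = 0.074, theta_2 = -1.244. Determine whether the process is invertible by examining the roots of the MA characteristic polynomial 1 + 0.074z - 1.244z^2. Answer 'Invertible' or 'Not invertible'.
\text{Not invertible}

The MA(q) characteristic polynomial is P(z) = 1 + 0.074z - 1.244z^2.
Invertibility requires all roots to lie outside the unit circle, i.e. |z| > 1 for every root.
Set 1 + (0.074) z + (-1.244) z^2 = 0, i.e. a z^2 + b z + c = 0 with a = -1.244, b = 0.074, c = 1.
Discriminant D = b^2 - 4ac = (0.074)^2 - 4*(-1.244)*1 = 0.005476 - (-4.976) = 4.981476.
D >= 0, so the roots are real: z = (-b +/- sqrt(D)) / (2a) = (-0.074 +/- 2.231922) / (-2.488).
  z_1 = (-0.074 + 2.231922) / (-2.488) = -0.8673,   |z_1| = 0.8673.
  z_2 = (-0.074 - 2.231922) / (-2.488) = 0.9268,   |z_2| = 0.9268.
Moduli of all roots: 0.8673, 0.9268.
All moduli strictly greater than 1? No.
Verdict: Not invertible.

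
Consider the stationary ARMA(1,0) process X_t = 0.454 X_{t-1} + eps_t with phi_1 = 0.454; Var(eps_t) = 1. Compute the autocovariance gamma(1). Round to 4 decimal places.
\gamma(1) = 0.5719

Multiply the model equation by X_{t-k} and take expectations. With theta_0 = psi_0 = 1 and psi_j the MA(infinity) weights, this gives
  gamma(k) - sum_i phi_i gamma(k-i) = c_k,
  c_k = sigma^2 * sum_{j=k..q} theta_j psi_{j-k}   (c_k = 0 for k > q),
using gamma(-m) = gamma(m).
Pure AR (q = 0): c_0 = sigma^2 = 1, c_k = 0 for k >= 1.
Equations for k = 0 and k = 1 (AR order 1):
  gamma(0) = phi_1 gamma(1) + c_0
  gamma(1) = phi_1 gamma(0) + c_1
Substituting the second into the first: gamma(0) (1 - phi_1^2) = c_0 + phi_1 c_1, so
  gamma(0) = c_0 / (1 - phi_1^2) = 1 / (1 - (0.454)^2) = 1 / 0.793884 = 1.25963.
  gamma(1) = phi_1 gamma(0) = (0.454)(1.25963) = 0.571872.
Therefore gamma(1) = 0.5719 (to 4 decimal places).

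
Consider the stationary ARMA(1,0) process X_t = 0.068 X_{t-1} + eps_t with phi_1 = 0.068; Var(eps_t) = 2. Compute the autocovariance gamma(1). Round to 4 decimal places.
\gamma(1) = 0.1366

Multiply the model equation by X_{t-k} and take expectations. With theta_0 = psi_0 = 1 and psi_j the MA(infinity) weights, this gives
  gamma(k) - sum_i phi_i gamma(k-i) = c_k,
  c_k = sigma^2 * sum_{j=k..q} theta_j psi_{j-k}   (c_k = 0 for k > q),
using gamma(-m) = gamma(m).
Pure AR (q = 0): c_0 = sigma^2 = 2, c_k = 0 for k >= 1.
Equations for k = 0 and k = 1 (AR order 1):
  gamma(0) = phi_1 gamma(1) + c_0
  gamma(1) = phi_1 gamma(0) + c_1
Substituting the second into the first: gamma(0) (1 - phi_1^2) = c_0 + phi_1 c_1, so
  gamma(0) = c_0 / (1 - phi_1^2) = 2 / (1 - (0.068)^2) = 2 / 0.995376 = 2.009291.
  gamma(1) = phi_1 gamma(0) = (0.068)(2.009291) = 0.136632.
Therefore gamma(1) = 0.1366 (to 4 decimal places).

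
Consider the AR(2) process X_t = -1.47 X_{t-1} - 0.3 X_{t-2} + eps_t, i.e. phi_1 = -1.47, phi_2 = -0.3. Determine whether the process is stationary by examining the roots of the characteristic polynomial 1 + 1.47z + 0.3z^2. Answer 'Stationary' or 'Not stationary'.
\text{Not stationary}

The AR(p) characteristic polynomial is P(z) = 1 + 1.47z + 0.3z^2.
Stationarity requires all roots to lie outside the unit circle, i.e. |z| > 1 for every root.
Set 1 + (1.47) z + (0.3) z^2 = 0, i.e. a z^2 + b z + c = 0 with a = 0.3, b = 1.47, c = 1.
Discriminant D = b^2 - 4ac = (1.47)^2 - 4*(0.3)*1 = 2.1609 - (1.2) = 0.9609.
D >= 0, so the roots are real: z = (-b +/- sqrt(D)) / (2a) = (-1.47 +/- 0.980255) / (0.6).
  z_1 = (-1.47 + 0.980255) / (0.6) = -0.8162,   |z_1| = 0.8162.
  z_2 = (-1.47 - 0.980255) / (0.6) = -4.0838,   |z_2| = 4.0838.
Moduli of all roots: 0.8162, 4.0838.
All moduli strictly greater than 1? No.
Verdict: Not stationary.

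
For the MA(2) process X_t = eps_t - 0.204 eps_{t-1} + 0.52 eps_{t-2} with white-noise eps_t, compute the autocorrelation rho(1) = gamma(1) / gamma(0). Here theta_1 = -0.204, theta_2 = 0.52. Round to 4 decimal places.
\rho(1) = -0.2363

For an MA(q) process with theta_0 = 1, the autocovariance is
  gamma(k) = sigma^2 * sum_{i=0..q-k} theta_i * theta_{i+k},
and rho(k) = gamma(k) / gamma(0). Sigma^2 cancels.
  numerator   = (1)*(-0.204) + (-0.204)*(0.52) = -0.31008.
  denominator = (1)^2 + (-0.204)^2 + (0.52)^2 = 1.312016.
  rho(1) = -0.31008 / 1.312016 = -0.2363.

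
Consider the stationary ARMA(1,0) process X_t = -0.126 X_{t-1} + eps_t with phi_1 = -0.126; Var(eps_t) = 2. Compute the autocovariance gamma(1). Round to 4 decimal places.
\gamma(1) = -0.2561

Multiply the model equation by X_{t-k} and take expectations. With theta_0 = psi_0 = 1 and psi_j the MA(infinity) weights, this gives
  gamma(k) - sum_i phi_i gamma(k-i) = c_k,
  c_k = sigma^2 * sum_{j=k..q} theta_j psi_{j-k}   (c_k = 0 for k > q),
using gamma(-m) = gamma(m).
Pure AR (q = 0): c_0 = sigma^2 = 2, c_k = 0 for k >= 1.
Equations for k = 0 and k = 1 (AR order 1):
  gamma(0) = phi_1 gamma(1) + c_0
  gamma(1) = phi_1 gamma(0) + c_1
Substituting the second into the first: gamma(0) (1 - phi_1^2) = c_0 + phi_1 c_1, so
  gamma(0) = c_0 / (1 - phi_1^2) = 2 / (1 - (-0.126)^2) = 2 / 0.984124 = 2.032264.
  gamma(1) = phi_1 gamma(0) = (-0.126)(2.032264) = -0.256065.
Therefore gamma(1) = -0.2561 (to 4 decimal places).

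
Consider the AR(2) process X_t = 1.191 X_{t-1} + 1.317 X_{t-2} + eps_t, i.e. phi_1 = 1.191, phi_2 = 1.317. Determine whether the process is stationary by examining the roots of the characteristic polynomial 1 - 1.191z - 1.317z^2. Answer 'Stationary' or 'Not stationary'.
\text{Not stationary}

The AR(p) characteristic polynomial is P(z) = 1 - 1.191z - 1.317z^2.
Stationarity requires all roots to lie outside the unit circle, i.e. |z| > 1 for every root.
Set 1 + (-1.191) z + (-1.317) z^2 = 0, i.e. a z^2 + b z + c = 0 with a = -1.317, b = -1.191, c = 1.
Discriminant D = b^2 - 4ac = (-1.191)^2 - 4*(-1.317)*1 = 1.418481 - (-5.268) = 6.686481.
D >= 0, so the roots are real: z = (-b +/- sqrt(D)) / (2a) = (1.191 +/- 2.585823) / (-2.634).
  z_1 = (1.191 + 2.585823) / (-2.634) = -1.4339,   |z_1| = 1.4339.
  z_2 = (1.191 - 2.585823) / (-2.634) = 0.5295,   |z_2| = 0.5295.
Moduli of all roots: 1.4339, 0.5295.
All moduli strictly greater than 1? No.
Verdict: Not stationary.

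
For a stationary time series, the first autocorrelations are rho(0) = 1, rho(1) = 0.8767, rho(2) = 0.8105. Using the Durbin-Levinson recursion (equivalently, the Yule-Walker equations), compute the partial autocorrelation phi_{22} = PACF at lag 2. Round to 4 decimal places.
\phi_{22} = 0.1811

The PACF at lag k is phi_{kk}, the last component of the solution
to the Yule-Walker system G_k phi = r_k where
  (G_k)_{ij} = rho(|i - j|), (r_k)_i = rho(i), i,j = 1..k.
Equivalently, Durbin-Levinson gives phi_{kk} iteratively:
  phi_{11} = rho(1)
  phi_{kk} = [rho(k) - sum_{j=1..k-1} phi_{k-1,j} rho(k-j)]
            / [1 - sum_{j=1..k-1} phi_{k-1,j} rho(j)],
  phi_{k,j} = phi_{k-1,j} - phi_{kk} phi_{k-1,k-j},  j = 1..k-1.
Step k = 1:
  phi_11 = rho(1) = 0.8767.
Step k = 2:
  phi_22 = [rho(2) - phi_11 rho(1)] / [1 - phi_11 rho(1)] = [0.8105 - (0.8767)(0.8767)] / [1 - (0.8767)(0.8767)]
         = 0.04189711 / 0.23139711 = 0.1811.
Therefore phi_{22} = 0.1811.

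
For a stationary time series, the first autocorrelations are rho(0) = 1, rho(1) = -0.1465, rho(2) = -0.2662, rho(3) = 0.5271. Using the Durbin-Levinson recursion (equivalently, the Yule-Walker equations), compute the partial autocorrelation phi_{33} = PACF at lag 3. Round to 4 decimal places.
\phi_{33} = 0.4850

The PACF at lag k is phi_{kk}, the last component of the solution
to the Yule-Walker system G_k phi = r_k where
  (G_k)_{ij} = rho(|i - j|), (r_k)_i = rho(i), i,j = 1..k.
Equivalently, Durbin-Levinson gives phi_{kk} iteratively:
  phi_{11} = rho(1)
  phi_{kk} = [rho(k) - sum_{j=1..k-1} phi_{k-1,j} rho(k-j)]
            / [1 - sum_{j=1..k-1} phi_{k-1,j} rho(j)],
  phi_{k,j} = phi_{k-1,j} - phi_{kk} phi_{k-1,k-j},  j = 1..k-1.
Step k = 1:
  phi_11 = rho(1) = -0.1465.
Step k = 2:
  phi_22 = [rho(2) - phi_11 rho(1)] / [1 - phi_11 rho(1)] = [-0.2662 - (-0.1465)(-0.1465)] / [1 - (-0.1465)(-0.1465)]
         = -0.28766225 / 0.97853775 = -0.293972.
  Update: phi_21 = phi_11 - phi_22 phi_11 = -0.1465 - (-0.293972)(-0.1465) = -0.189567.
Step k = 3:
  phi_33 = [rho(3) - phi_21 rho(2) - phi_22 rho(1)] / [1 - phi_21 rho(1) - phi_22 rho(2)]
    numerator   = 0.5271 - (-0.189567)(-0.2662) - (-0.293972)(-0.1465) = 0.43357048
    denominator = 1 - (-0.189567)(-0.1465) - (-0.293972)(-0.2662) = 0.89397324
  phi_33 = 0.43357048 / 0.89397324 = 0.485.
Therefore phi_{33} = 0.4850.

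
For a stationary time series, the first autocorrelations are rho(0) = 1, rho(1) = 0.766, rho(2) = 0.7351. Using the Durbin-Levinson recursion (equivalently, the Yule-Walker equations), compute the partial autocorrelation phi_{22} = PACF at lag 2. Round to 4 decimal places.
\phi_{22} = 0.3590

The PACF at lag k is phi_{kk}, the last component of the solution
to the Yule-Walker system G_k phi = r_k where
  (G_k)_{ij} = rho(|i - j|), (r_k)_i = rho(i), i,j = 1..k.
Equivalently, Durbin-Levinson gives phi_{kk} iteratively:
  phi_{11} = rho(1)
  phi_{kk} = [rho(k) - sum_{j=1..k-1} phi_{k-1,j} rho(k-j)]
            / [1 - sum_{j=1..k-1} phi_{k-1,j} rho(j)],
  phi_{k,j} = phi_{k-1,j} - phi_{kk} phi_{k-1,k-j},  j = 1..k-1.
Step k = 1:
  phi_11 = rho(1) = 0.766.
Step k = 2:
  phi_22 = [rho(2) - phi_11 rho(1)] / [1 - phi_11 rho(1)] = [0.7351 - (0.766)(0.766)] / [1 - (0.766)(0.766)]
         = 0.148344 / 0.413244 = 0.359.
Therefore phi_{22} = 0.3590.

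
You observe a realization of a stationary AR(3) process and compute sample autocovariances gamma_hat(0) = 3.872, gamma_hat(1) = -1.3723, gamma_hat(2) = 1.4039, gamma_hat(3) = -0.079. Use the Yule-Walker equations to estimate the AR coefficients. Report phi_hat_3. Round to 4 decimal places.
\hat\phi_{3} = 0.2090

The Yule-Walker equations for an AR(p) process read, in matrix form,
  Gamma_p phi = r_p,   with   (Gamma_p)_{ij} = gamma(|i - j|),
                       (r_p)_i = gamma(i),   i,j = 1..p.
Substitute the sample gammas (Toeplitz matrix and right-hand side of size 3):
  Gamma_p = [[3.872, -1.3723, 1.4039], [-1.3723, 3.872, -1.3723], [1.4039, -1.3723, 3.872]]
  r_p     = [-1.3723, 1.4039, -0.079]
Written out (R1..R3):
  (R1) 3.872 phi_1 - 1.3723 phi_2 + 1.4039 phi_3 = -1.3723
  (R2) -1.3723 phi_1 + 3.872 phi_2 - 1.3723 phi_3 = 1.4039
  (R3) 1.4039 phi_1 - 1.3723 phi_2 + 3.872 phi_3 = -0.079
Gaussian elimination:
  R2 <- R2 - (-1.3723/3.872) R1 = R2 - (-0.354416) R1:  3.385634 phi_2 - 0.874735 phi_3 = 0.917534
  R3 <- R3 - (1.4039/3.872) R1 = R3 - (0.362577) R1:  -0.874735 phi_2 + 3.362977 phi_3 = 0.418565
  R3 <- R3 - (-0.874735/3.385634) R2 = R3 - (-0.258367) R2:  3.136975 phi_3 = 0.655625
Back-substitution:
  phi_hat_3 = 0.655625 / 3.136975 = 0.208999
  phi_hat_2 = (0.917534 - (-0.874735)(0.208999)) / 3.385634 = 0.325007
  phi_hat_1 = (-1.3723 - (-1.3723)(0.325007) - (1.4039)(0.208999)) / 3.872 = -0.315007
So phi_hat = [-0.3150, 0.3250, 0.2090].
Therefore phi_hat_3 = 0.2090.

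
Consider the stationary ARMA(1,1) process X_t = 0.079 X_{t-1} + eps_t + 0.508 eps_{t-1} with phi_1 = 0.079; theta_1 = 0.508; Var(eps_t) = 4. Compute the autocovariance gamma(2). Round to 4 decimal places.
\gamma(2) = 0.1941

Multiply the model equation by X_{t-k} and take expectations. With theta_0 = psi_0 = 1 and psi_j the MA(infinity) weights, this gives
  gamma(k) - sum_i phi_i gamma(k-i) = c_k,
  c_k = sigma^2 * sum_{j=k..q} theta_j psi_{j-k}   (c_k = 0 for k > q),
using gamma(-m) = gamma(m).
psi-weights needed (psi_j = theta_j + sum_i phi_i psi_{j-i}):
  psi_1 = theta_1 + phi_1 = 0.508 + (0.079) = 0.587
Right-hand sides:
  c_0 = sigma^2 (1 + theta_1 psi_1) = 4 * (1 + (0.508)(0.587)) = 4 * 1.298196 = 5.192784
  c_1 = sigma^2 theta_1 = 4 * (0.508) = 2.032
  c_2 = 0
Equations for k = 0 and k = 1 (AR order 1):
  gamma(0) = phi_1 gamma(1) + c_0
  gamma(1) = phi_1 gamma(0) + c_1
Substituting the second into the first: gamma(0) (1 - phi_1^2) = c_0 + phi_1 c_1, so
  gamma(0) = (c_0 + phi_1 c_1) / (1 - phi_1^2) = (5.192784 + (0.079)(2.032)) / (1 - (0.079)^2) = 5.353312 / 0.993759 = 5.386932.
  gamma(1) = phi_1 gamma(0) + c_1 = (0.079)(5.386932) + (2.032) = 2.457568.
For k = 2 (> q): gamma(2) = phi_1 gamma(1) = (0.079)(2.457568) = 0.194148.
Therefore gamma(2) = 0.1941 (to 4 decimal places).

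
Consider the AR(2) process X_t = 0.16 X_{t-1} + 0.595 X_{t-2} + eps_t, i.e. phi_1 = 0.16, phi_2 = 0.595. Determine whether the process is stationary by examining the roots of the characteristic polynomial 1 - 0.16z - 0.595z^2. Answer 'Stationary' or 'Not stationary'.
\text{Stationary}

The AR(p) characteristic polynomial is P(z) = 1 - 0.16z - 0.595z^2.
Stationarity requires all roots to lie outside the unit circle, i.e. |z| > 1 for every root.
Set 1 + (-0.16) z + (-0.595) z^2 = 0, i.e. a z^2 + b z + c = 0 with a = -0.595, b = -0.16, c = 1.
Discriminant D = b^2 - 4ac = (-0.16)^2 - 4*(-0.595)*1 = 0.0256 - (-2.38) = 2.4056.
D >= 0, so the roots are real: z = (-b +/- sqrt(D)) / (2a) = (0.16 +/- 1.551) / (-1.19).
  z_1 = (0.16 + 1.551) / (-1.19) = -1.4378,   |z_1| = 1.4378.
  z_2 = (0.16 - 1.551) / (-1.19) = 1.1689,   |z_2| = 1.1689.
Moduli of all roots: 1.4378, 1.1689.
All moduli strictly greater than 1? Yes.
Verdict: Stationary.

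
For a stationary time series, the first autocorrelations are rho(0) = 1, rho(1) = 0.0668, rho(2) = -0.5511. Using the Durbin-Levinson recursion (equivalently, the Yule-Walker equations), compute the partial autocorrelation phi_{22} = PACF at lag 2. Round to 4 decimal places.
\phi_{22} = -0.5581

The PACF at lag k is phi_{kk}, the last component of the solution
to the Yule-Walker system G_k phi = r_k where
  (G_k)_{ij} = rho(|i - j|), (r_k)_i = rho(i), i,j = 1..k.
Equivalently, Durbin-Levinson gives phi_{kk} iteratively:
  phi_{11} = rho(1)
  phi_{kk} = [rho(k) - sum_{j=1..k-1} phi_{k-1,j} rho(k-j)]
            / [1 - sum_{j=1..k-1} phi_{k-1,j} rho(j)],
  phi_{k,j} = phi_{k-1,j} - phi_{kk} phi_{k-1,k-j},  j = 1..k-1.
Step k = 1:
  phi_11 = rho(1) = 0.0668.
Step k = 2:
  phi_22 = [rho(2) - phi_11 rho(1)] / [1 - phi_11 rho(1)] = [-0.5511 - (0.0668)(0.0668)] / [1 - (0.0668)(0.0668)]
         = -0.55556224 / 0.99553776 = -0.5581.
Therefore phi_{22} = -0.5581.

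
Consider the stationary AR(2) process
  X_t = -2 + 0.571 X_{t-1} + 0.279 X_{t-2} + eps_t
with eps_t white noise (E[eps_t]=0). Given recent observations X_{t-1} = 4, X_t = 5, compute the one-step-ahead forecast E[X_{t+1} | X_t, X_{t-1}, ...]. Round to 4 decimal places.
E[X_{t+1} \mid \mathcal F_t] = 1.9710

For an AR(p) model X_t = c + sum_i phi_i X_{t-i} + eps_t, the
one-step-ahead conditional mean is
  E[X_{t+1} | X_t, ...] = c + sum_i phi_i X_{t+1-i}.
Substitute known values:
  E[X_{t+1} | ...] = -2 + (0.571) * (5) + (0.279) * (4)
                   = 1.9710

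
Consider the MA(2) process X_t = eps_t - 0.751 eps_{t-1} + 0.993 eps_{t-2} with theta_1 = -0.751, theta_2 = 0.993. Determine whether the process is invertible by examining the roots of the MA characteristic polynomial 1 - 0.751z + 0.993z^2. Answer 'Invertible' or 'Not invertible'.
\text{Invertible}

The MA(q) characteristic polynomial is P(z) = 1 - 0.751z + 0.993z^2.
Invertibility requires all roots to lie outside the unit circle, i.e. |z| > 1 for every root.
Set 1 + (-0.751) z + (0.993) z^2 = 0, i.e. a z^2 + b z + c = 0 with a = 0.993, b = -0.751, c = 1.
Discriminant D = b^2 - 4ac = (-0.751)^2 - 4*(0.993)*1 = 0.564001 - (3.972) = -3.407999.
D < 0, so the roots are the complex-conjugate pair z = (-b +/- i sqrt(-D)) / (2a) = 0.3781 +/- 0.9295i.
For a conjugate pair |z|^2 = z * conj(z) = (product of roots) = c/a = 1/(0.993) = 1.007049, so |z| = sqrt(1.007049) = 1.0035 for both roots.
Moduli of all roots: 1.0035, 1.0035.
All moduli strictly greater than 1? Yes.
Verdict: Invertible.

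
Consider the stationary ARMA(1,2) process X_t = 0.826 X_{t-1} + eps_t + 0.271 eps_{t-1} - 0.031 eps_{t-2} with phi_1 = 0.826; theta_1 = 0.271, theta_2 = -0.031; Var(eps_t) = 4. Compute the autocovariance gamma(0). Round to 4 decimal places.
\gamma(0) = 18.4552

Multiply the model equation by X_{t-k} and take expectations. With theta_0 = psi_0 = 1 and psi_j the MA(infinity) weights, this gives
  gamma(k) - sum_i phi_i gamma(k-i) = c_k,
  c_k = sigma^2 * sum_{j=k..q} theta_j psi_{j-k}   (c_k = 0 for k > q),
using gamma(-m) = gamma(m).
psi-weights needed (psi_j = theta_j + sum_i phi_i psi_{j-i}):
  psi_1 = theta_1 + phi_1 = 0.271 + (0.826) = 1.097
  psi_2 = theta_2 + phi_1 psi_1 = -0.031 + (0.826)(1.097) = 0.875122
Right-hand sides:
  c_0 = sigma^2 (1 + theta_1 psi_1 + theta_2 psi_2) = 4 * (1 + (0.271)(1.097) + (-0.031)(0.875122)) = 4 * 1.270158 = 5.080633
  c_1 = sigma^2 (theta_1 + theta_2 psi_1) = 4 * (0.271 + (-0.031)(1.097)) = 0.947972
  c_2 = sigma^2 theta_2 = 4 * (-0.031) = -0.124
Equations for k = 0 and k = 1 (AR order 1):
  gamma(0) = phi_1 gamma(1) + c_0
  gamma(1) = phi_1 gamma(0) + c_1
Substituting the second into the first: gamma(0) (1 - phi_1^2) = c_0 + phi_1 c_1, so
  gamma(0) = (c_0 + phi_1 c_1) / (1 - phi_1^2) = (5.080633 + (0.826)(0.947972)) / (1 - (0.826)^2) = 5.863658 / 0.317724 = 18.455193.
Therefore gamma(0) = 18.4552 (to 4 decimal places).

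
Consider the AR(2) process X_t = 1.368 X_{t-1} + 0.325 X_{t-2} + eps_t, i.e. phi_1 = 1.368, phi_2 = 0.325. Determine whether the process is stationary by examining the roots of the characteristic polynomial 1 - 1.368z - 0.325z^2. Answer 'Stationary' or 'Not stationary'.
\text{Not stationary}

The AR(p) characteristic polynomial is P(z) = 1 - 1.368z - 0.325z^2.
Stationarity requires all roots to lie outside the unit circle, i.e. |z| > 1 for every root.
Set 1 + (-1.368) z + (-0.325) z^2 = 0, i.e. a z^2 + b z + c = 0 with a = -0.325, b = -1.368, c = 1.
Discriminant D = b^2 - 4ac = (-1.368)^2 - 4*(-0.325)*1 = 1.871424 - (-1.3) = 3.171424.
D >= 0, so the roots are real: z = (-b +/- sqrt(D)) / (2a) = (1.368 +/- 1.780849) / (-0.65).
  z_1 = (1.368 + 1.780849) / (-0.65) = -4.8444,   |z_1| = 4.8444.
  z_2 = (1.368 - 1.780849) / (-0.65) = 0.6352,   |z_2| = 0.6352.
Moduli of all roots: 4.8444, 0.6352.
All moduli strictly greater than 1? No.
Verdict: Not stationary.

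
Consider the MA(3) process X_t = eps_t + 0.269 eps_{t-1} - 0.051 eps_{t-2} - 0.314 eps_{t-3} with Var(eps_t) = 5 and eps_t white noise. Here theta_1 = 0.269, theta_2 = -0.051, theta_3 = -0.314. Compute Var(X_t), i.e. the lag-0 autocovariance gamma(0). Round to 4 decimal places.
\gamma(0) = 5.8678

For an MA(q) process X_t = eps_t + sum_i theta_i eps_{t-i} with
Var(eps_t) = sigma^2, the variance is
  gamma(0) = sigma^2 * (1 + sum_i theta_i^2).
  sum_i theta_i^2 = (0.269)^2 + (-0.051)^2 + (-0.314)^2 = 0.072361 + 0.002601 + 0.098596 = 0.173558.
  gamma(0) = 5 * (1 + 0.173558) = 5 * 1.173558 = 5.86779, which rounds to 5.8678.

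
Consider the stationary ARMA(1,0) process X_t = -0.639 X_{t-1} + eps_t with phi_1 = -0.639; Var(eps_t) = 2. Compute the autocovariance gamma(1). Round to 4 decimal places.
\gamma(1) = -2.1600

Multiply the model equation by X_{t-k} and take expectations. With theta_0 = psi_0 = 1 and psi_j the MA(infinity) weights, this gives
  gamma(k) - sum_i phi_i gamma(k-i) = c_k,
  c_k = sigma^2 * sum_{j=k..q} theta_j psi_{j-k}   (c_k = 0 for k > q),
using gamma(-m) = gamma(m).
Pure AR (q = 0): c_0 = sigma^2 = 2, c_k = 0 for k >= 1.
Equations for k = 0 and k = 1 (AR order 1):
  gamma(0) = phi_1 gamma(1) + c_0
  gamma(1) = phi_1 gamma(0) + c_1
Substituting the second into the first: gamma(0) (1 - phi_1^2) = c_0 + phi_1 c_1, so
  gamma(0) = c_0 / (1 - phi_1^2) = 2 / (1 - (-0.639)^2) = 2 / 0.591679 = 3.380211.
  gamma(1) = phi_1 gamma(0) = (-0.639)(3.380211) = -2.159955.
Therefore gamma(1) = -2.1600 (to 4 decimal places).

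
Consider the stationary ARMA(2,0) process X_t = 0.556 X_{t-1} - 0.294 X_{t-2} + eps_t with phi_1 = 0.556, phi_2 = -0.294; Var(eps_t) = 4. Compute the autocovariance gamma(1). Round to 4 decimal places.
\gamma(1) = 2.3073

Multiply the model equation by X_{t-k} and take expectations. With theta_0 = psi_0 = 1 and psi_j the MA(infinity) weights, this gives
  gamma(k) - sum_i phi_i gamma(k-i) = c_k,
  c_k = sigma^2 * sum_{j=k..q} theta_j psi_{j-k}   (c_k = 0 for k > q),
using gamma(-m) = gamma(m).
Pure AR (q = 0): c_0 = sigma^2 = 4, c_k = 0 for k >= 1.
Equations for k = 0, 1, 2 (AR order 2, c_2 = 0):
  (E0) gamma(0) = phi_1 gamma(1) + phi_2 gamma(2) + c_0
  (E1) gamma(1) = phi_1 gamma(0) + phi_2 gamma(1) + c_1
  (E2) gamma(2) = phi_1 gamma(1) + phi_2 gamma(0)
From (E1): gamma(1) = A gamma(0) + B with
  A = phi_1 / (1 - phi_2) = 0.556 / 1.294 = 0.429675,   B = c_1 / (1 - phi_2) = 0 / 1.294 = 0.
Insert (E2) into (E0): gamma(0) (1 - phi_2^2) = phi_1 (1 + phi_2) gamma(1) + c_0.
  phi_1 (1 + phi_2) = (0.556)(0.706) = 0.392536,   1 - phi_2^2 = 0.913564.
Replace gamma(1) by A gamma(0) + B and collect gamma(0):
  gamma(0) [0.913564 - (0.392536)(0.429675)] = c_0 = 4
  gamma(0) * 0.744901 = 4
  gamma(0) = 4 / 0.744901 = 5.369842.
  gamma(1) = A gamma(0) = (0.429675)(5.369842) = 2.307289.
Therefore gamma(1) = 2.3073 (to 4 decimal places).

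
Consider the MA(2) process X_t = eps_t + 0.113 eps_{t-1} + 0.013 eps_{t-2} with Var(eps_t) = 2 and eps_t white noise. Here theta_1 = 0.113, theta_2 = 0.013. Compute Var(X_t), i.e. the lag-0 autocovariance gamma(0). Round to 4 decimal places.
\gamma(0) = 2.0259

For an MA(q) process X_t = eps_t + sum_i theta_i eps_{t-i} with
Var(eps_t) = sigma^2, the variance is
  gamma(0) = sigma^2 * (1 + sum_i theta_i^2).
  sum_i theta_i^2 = (0.113)^2 + (0.013)^2 = 0.012769 + 0.000169 = 0.012938.
  gamma(0) = 2 * (1 + 0.012938) = 2 * 1.012938 = 2.025876, which rounds to 2.0259.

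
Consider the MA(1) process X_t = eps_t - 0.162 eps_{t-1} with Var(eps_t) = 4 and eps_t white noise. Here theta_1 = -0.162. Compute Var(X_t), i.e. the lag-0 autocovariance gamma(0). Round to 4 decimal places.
\gamma(0) = 4.1050

For an MA(q) process X_t = eps_t + sum_i theta_i eps_{t-i} with
Var(eps_t) = sigma^2, the variance is
  gamma(0) = sigma^2 * (1 + sum_i theta_i^2).
  sum_i theta_i^2 = (-0.162)^2 = 0.026244.
  gamma(0) = 4 * (1 + 0.026244) = 4 * 1.026244 = 4.104976, which rounds to 4.1050.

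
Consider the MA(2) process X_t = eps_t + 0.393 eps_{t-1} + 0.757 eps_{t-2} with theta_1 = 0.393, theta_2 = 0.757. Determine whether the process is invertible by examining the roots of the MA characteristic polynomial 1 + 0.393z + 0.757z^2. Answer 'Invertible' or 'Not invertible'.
\text{Invertible}

The MA(q) characteristic polynomial is P(z) = 1 + 0.393z + 0.757z^2.
Invertibility requires all roots to lie outside the unit circle, i.e. |z| > 1 for every root.
Set 1 + (0.393) z + (0.757) z^2 = 0, i.e. a z^2 + b z + c = 0 with a = 0.757, b = 0.393, c = 1.
Discriminant D = b^2 - 4ac = (0.393)^2 - 4*(0.757)*1 = 0.154449 - (3.028) = -2.873551.
D < 0, so the roots are the complex-conjugate pair z = (-b +/- i sqrt(-D)) / (2a) = -0.2596 +/- 1.1197i.
For a conjugate pair |z|^2 = z * conj(z) = (product of roots) = c/a = 1/(0.757) = 1.321004, so |z| = sqrt(1.321004) = 1.1493 for both roots.
Moduli of all roots: 1.1493, 1.1493.
All moduli strictly greater than 1? Yes.
Verdict: Invertible.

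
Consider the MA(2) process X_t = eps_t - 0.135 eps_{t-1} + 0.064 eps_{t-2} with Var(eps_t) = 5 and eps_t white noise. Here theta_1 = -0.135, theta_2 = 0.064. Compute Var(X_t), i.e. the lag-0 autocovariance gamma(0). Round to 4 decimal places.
\gamma(0) = 5.1116

For an MA(q) process X_t = eps_t + sum_i theta_i eps_{t-i} with
Var(eps_t) = sigma^2, the variance is
  gamma(0) = sigma^2 * (1 + sum_i theta_i^2).
  sum_i theta_i^2 = (-0.135)^2 + (0.064)^2 = 0.018225 + 0.004096 = 0.022321.
  gamma(0) = 5 * (1 + 0.022321) = 5 * 1.022321 = 5.111605, which rounds to 5.1116.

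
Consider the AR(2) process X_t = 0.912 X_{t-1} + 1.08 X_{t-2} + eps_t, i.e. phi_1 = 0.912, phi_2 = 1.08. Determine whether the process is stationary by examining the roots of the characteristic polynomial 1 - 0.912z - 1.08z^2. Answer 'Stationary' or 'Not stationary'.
\text{Not stationary}

The AR(p) characteristic polynomial is P(z) = 1 - 0.912z - 1.08z^2.
Stationarity requires all roots to lie outside the unit circle, i.e. |z| > 1 for every root.
Set 1 + (-0.912) z + (-1.08) z^2 = 0, i.e. a z^2 + b z + c = 0 with a = -1.08, b = -0.912, c = 1.
Discriminant D = b^2 - 4ac = (-0.912)^2 - 4*(-1.08)*1 = 0.831744 - (-4.32) = 5.151744.
D >= 0, so the roots are real: z = (-b +/- sqrt(D)) / (2a) = (0.912 +/- 2.269745) / (-2.16).
  z_1 = (0.912 + 2.269745) / (-2.16) = -1.473,   |z_1| = 1.473.
  z_2 = (0.912 - 2.269745) / (-2.16) = 0.6286,   |z_2| = 0.6286.
Moduli of all roots: 1.4730, 0.6286.
All moduli strictly greater than 1? No.
Verdict: Not stationary.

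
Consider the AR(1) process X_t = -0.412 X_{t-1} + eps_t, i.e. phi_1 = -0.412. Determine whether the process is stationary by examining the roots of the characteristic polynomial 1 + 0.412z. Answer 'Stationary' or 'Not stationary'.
\text{Stationary}

The AR(p) characteristic polynomial is P(z) = 1 + 0.412z.
Stationarity requires all roots to lie outside the unit circle, i.e. |z| > 1 for every root.
This is linear in z: 1 + (0.412) z = 0  =>  z = -1/(0.412) = -2.427184,  |z| = 2.427184.
Moduli of all roots: 2.4272.
All moduli strictly greater than 1? Yes.
Verdict: Stationary.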